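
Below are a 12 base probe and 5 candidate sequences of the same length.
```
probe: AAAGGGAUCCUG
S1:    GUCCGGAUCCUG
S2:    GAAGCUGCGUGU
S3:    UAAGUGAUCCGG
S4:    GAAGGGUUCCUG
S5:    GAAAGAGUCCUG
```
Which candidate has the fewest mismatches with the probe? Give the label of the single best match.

S1 differs at 4 bases; S2 differs at 9 bases; S3 differs at 3 bases; S4 differs at 2 bases; S5 differs at 4 bases. The closest is S4.

S4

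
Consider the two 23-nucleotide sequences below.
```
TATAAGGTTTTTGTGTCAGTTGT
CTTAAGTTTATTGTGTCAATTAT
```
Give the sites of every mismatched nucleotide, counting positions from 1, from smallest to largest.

Scanning 1-based: 1: T/C; 2: A/T; 7: G/T; 10: T/A; 19: G/A; 22: G/A.

1, 2, 7, 10, 19, 22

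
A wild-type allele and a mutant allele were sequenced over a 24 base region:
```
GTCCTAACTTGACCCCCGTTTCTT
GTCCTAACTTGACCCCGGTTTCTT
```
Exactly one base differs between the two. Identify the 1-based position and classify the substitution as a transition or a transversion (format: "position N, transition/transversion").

position 17, transversion

Position 17 changes C→G. C is a pyrimidine and G is a purine, so this is a transversion.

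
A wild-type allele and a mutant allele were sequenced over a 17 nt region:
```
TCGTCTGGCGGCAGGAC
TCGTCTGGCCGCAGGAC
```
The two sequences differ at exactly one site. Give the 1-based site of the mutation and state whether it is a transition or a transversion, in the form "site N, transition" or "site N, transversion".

site 10, transversion

The sequences differ only at site 10: G→C (purine→pyrimidine), a transversion.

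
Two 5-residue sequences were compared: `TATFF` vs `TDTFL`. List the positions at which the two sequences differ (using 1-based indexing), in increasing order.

2, 5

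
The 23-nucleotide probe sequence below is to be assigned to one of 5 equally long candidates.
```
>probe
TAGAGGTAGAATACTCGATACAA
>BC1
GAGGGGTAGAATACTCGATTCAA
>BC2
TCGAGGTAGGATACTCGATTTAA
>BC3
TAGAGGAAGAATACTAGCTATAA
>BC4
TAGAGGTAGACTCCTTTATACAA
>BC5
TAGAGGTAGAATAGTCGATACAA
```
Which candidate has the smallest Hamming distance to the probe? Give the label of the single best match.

BC5

BC1 differs at 3 sites; BC2 differs at 4 sites; BC3 differs at 4 sites; BC4 differs at 4 sites; BC5 differs at 1 site. The closest is BC5.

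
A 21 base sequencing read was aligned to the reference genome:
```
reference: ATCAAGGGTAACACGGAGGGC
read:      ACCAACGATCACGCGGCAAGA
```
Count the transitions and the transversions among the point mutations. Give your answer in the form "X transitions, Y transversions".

Mismatches (1-based):
base 2: T→C (pyrimidine→pyrimidine, transition)
base 6: G→C (purine→pyrimidine, transversion)
base 8: G→A (purine→purine, transition)
base 10: A→C (purine→pyrimidine, transversion)
base 13: A→G (purine→purine, transition)
base 17: A→C (purine→pyrimidine, transversion)
base 18: G→A (purine→purine, transition)
base 19: G→A (purine→purine, transition)
base 21: C→A (pyrimidine→purine, transversion)

5 transitions, 4 transversions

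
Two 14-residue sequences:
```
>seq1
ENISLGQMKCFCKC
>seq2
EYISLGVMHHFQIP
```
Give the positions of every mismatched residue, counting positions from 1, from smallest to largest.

2, 7, 9, 10, 12, 13, 14

Scanning 1-based: 2: N/Y; 7: Q/V; 9: K/H; 10: C/H; 12: C/Q; 13: K/I; 14: C/P.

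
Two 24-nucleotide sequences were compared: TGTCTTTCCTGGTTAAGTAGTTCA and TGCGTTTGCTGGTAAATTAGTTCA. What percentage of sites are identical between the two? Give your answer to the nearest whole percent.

5 positions differ (3, 4, 8, 14, 17), so 19 of 24 match: 19/24 = 79.17%.

79%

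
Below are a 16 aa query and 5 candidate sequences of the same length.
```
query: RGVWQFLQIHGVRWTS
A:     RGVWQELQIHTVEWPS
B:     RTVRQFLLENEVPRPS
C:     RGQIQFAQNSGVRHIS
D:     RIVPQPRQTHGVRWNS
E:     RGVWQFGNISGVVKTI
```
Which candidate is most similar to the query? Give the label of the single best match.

Hamming distances to query — A: 4; B: 9; C: 7; D: 6; E: 6.
Smallest is A with 4 mismatches.

A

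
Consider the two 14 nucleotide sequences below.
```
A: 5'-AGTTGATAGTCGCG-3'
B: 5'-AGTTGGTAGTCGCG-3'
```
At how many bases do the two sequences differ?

1

Mismatches (1-based): base 6: A→G.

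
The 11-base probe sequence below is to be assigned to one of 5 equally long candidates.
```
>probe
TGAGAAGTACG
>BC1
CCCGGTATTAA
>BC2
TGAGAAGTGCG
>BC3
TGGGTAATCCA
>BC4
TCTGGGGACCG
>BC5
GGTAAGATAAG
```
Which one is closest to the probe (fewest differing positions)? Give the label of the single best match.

BC1 differs at 9 positions; BC2 differs at 1 position; BC3 differs at 5 positions; BC4 differs at 6 positions; BC5 differs at 6 positions. The closest is BC2.

BC2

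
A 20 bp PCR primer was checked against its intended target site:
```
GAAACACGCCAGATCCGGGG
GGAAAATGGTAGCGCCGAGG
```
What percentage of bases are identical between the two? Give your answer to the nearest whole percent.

60%

Mismatches at positions 2, 5, 7, 9, 10, 13, 14, 18 (1-based): 8 of 20.
Identical positions: 12/20 = 60% → 60%.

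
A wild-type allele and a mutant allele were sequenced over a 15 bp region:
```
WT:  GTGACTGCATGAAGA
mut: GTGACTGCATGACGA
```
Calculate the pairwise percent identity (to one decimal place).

93.3%

Mismatch at position 13 (1-based): 1 of 15.
Identical positions: 14/15 = 93.33% → 93.3%.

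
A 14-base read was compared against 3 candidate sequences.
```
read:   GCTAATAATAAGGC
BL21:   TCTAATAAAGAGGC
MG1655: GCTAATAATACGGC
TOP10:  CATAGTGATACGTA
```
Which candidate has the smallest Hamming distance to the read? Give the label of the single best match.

Hamming distances to read — BL21: 3; MG1655: 1; TOP10: 7.
Smallest is MG1655 with 1 mismatch.

MG1655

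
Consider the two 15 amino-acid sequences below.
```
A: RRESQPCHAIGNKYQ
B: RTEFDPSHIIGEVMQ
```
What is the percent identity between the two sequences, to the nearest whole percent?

47%

8 positions differ (2, 4, 5, 7, 9, 12, 13, 14), so 7 of 15 match: 7/15 = 46.67%.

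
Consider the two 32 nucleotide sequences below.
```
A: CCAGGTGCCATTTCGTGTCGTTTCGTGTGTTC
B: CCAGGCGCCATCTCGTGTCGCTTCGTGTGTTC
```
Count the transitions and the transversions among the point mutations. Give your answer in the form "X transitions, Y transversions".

Mismatches (1-based):
position 6: T→C (pyrimidine→pyrimidine, transition)
position 12: T→C (pyrimidine→pyrimidine, transition)
position 21: T→C (pyrimidine→pyrimidine, transition)

3 transitions, 0 transversions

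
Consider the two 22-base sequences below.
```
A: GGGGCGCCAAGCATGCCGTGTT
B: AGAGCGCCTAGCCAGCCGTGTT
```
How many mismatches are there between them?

Comparing position by position, 5 positions differ: 1 (G/A), 3 (G/A), 9 (A/T), 13 (A/C), 14 (T/A).

5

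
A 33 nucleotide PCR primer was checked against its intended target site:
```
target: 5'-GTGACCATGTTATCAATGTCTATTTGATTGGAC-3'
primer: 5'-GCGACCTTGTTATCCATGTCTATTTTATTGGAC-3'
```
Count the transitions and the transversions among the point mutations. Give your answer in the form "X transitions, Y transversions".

1 transition, 3 transversions

Mismatches (1-based):
site 2: T→C (pyrimidine→pyrimidine, transition)
site 7: A→T (purine→pyrimidine, transversion)
site 15: A→C (purine→pyrimidine, transversion)
site 26: G→T (purine→pyrimidine, transversion)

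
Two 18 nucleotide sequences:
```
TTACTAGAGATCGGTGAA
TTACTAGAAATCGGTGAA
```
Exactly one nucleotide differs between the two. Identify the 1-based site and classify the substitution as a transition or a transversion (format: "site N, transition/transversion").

Site 9 changes G→A. G is a purine and A is a purine, so this is a transition.

site 9, transition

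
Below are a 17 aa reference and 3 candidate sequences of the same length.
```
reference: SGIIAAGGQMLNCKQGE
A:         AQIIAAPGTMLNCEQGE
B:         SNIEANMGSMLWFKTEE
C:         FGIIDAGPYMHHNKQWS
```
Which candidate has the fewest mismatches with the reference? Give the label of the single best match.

A differs at 5 residues; B differs at 9 residues; C differs at 9 residues. The closest is A.

A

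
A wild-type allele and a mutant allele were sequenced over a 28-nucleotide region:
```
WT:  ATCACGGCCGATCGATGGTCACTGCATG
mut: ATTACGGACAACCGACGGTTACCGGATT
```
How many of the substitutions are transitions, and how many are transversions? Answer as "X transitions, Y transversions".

Transitions (purine↔purine or pyrimidine↔pyrimidine): 3 C→T, 10 G→A, 12 T→C, 16 T→C, 20 C→T, 23 T→C.
Transversions (purine↔pyrimidine): 8 C→A, 25 C→G, 28 G→T.

6 transitions, 3 transversions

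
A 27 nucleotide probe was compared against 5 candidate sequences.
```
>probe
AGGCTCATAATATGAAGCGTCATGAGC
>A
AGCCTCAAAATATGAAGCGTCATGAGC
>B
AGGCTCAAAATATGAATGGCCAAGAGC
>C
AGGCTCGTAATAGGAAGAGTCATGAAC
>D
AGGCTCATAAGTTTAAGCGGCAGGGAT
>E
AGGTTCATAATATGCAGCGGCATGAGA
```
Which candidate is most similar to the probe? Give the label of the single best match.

A

Hamming distances to probe — A: 2; B: 5; C: 4; D: 8; E: 4.
Smallest is A with 2 mismatches.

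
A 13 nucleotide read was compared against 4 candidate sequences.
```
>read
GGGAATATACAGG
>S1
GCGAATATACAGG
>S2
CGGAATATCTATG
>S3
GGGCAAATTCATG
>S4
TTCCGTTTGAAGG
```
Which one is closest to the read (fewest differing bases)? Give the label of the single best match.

S1 differs at 1 base; S2 differs at 4 bases; S3 differs at 4 bases; S4 differs at 8 bases. The closest is S1.

S1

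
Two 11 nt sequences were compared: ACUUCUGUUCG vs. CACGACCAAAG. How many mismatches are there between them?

10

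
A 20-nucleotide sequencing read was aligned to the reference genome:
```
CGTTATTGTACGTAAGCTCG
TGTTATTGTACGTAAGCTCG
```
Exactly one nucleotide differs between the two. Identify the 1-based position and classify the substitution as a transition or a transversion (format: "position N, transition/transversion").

position 1, transition

Position 1 changes C→T. C is a pyrimidine and T is a pyrimidine, so this is a transition.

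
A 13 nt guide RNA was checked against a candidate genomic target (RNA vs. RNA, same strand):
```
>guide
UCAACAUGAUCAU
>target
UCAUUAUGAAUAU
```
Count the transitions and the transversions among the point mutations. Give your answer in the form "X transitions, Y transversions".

Mismatches (1-based):
base 4: A→U (purine→pyrimidine, transversion)
base 5: C→U (pyrimidine→pyrimidine, transition)
base 10: U→A (pyrimidine→purine, transversion)
base 11: C→U (pyrimidine→pyrimidine, transition)

2 transitions, 2 transversions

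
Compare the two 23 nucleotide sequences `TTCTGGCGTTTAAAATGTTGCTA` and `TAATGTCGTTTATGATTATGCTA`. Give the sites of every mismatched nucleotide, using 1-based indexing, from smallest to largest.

Differences at site 2 (T→A), site 3 (C→A), site 6 (G→T), site 13 (A→T), site 14 (A→G), site 17 (G→T), site 18 (T→A).

2, 3, 6, 13, 14, 17, 18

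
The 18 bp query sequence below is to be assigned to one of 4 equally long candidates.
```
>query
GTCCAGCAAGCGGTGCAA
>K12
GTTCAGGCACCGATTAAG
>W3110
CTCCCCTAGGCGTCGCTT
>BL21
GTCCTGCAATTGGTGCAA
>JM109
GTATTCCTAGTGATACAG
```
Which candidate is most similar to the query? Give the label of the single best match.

BL21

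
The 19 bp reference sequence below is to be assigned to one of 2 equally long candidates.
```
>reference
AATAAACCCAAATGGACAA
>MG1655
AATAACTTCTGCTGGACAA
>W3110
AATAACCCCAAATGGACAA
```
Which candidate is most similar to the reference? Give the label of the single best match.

Hamming distances to reference — MG1655: 6; W3110: 1.
Smallest is W3110 with 1 mismatch.

W3110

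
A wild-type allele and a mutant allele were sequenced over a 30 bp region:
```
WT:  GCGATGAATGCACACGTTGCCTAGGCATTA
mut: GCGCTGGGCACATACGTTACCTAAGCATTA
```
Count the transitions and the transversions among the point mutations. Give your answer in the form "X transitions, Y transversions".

7 transitions, 1 transversion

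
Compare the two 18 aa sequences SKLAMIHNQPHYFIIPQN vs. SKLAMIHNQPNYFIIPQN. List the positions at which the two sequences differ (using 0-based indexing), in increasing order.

Differences at position 10 (H→N).

10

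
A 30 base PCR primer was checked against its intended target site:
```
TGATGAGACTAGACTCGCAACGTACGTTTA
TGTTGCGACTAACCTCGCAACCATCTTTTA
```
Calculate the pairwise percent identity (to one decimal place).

8 positions differ (3, 6, 12, 13, 22, 23, 24, 26), so 22 of 30 match: 22/30 = 73.33%.

73.3%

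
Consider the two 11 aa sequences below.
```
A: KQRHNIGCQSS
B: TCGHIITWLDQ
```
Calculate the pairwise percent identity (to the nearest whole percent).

18%

9 positions differ (1, 2, 3, 5, 7, 8, 9, 10, 11), so 2 of 11 match: 2/11 = 18.18%.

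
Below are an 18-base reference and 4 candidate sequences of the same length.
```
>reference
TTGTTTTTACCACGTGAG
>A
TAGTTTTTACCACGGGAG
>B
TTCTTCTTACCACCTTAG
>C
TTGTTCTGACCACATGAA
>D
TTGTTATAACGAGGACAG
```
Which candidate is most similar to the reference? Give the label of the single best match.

A differs at 2 bases; B differs at 4 bases; C differs at 4 bases; D differs at 6 bases. The closest is A.

A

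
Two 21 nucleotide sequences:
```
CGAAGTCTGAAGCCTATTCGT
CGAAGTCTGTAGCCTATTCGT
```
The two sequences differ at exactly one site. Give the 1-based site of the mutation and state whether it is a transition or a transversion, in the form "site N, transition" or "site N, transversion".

site 10, transversion

Site 10 changes A→T. A is a purine and T is a pyrimidine, so this is a transversion.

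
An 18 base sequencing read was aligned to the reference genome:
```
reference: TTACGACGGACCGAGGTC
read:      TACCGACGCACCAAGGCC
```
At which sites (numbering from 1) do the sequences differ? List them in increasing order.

Scanning 1-based: 2: T/A; 3: A/C; 9: G/C; 13: G/A; 17: T/C.

2, 3, 9, 13, 17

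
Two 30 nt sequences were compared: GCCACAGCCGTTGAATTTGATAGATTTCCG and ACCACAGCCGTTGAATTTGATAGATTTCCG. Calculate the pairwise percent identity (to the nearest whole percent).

97%

1 position differs (1), so 29 of 30 match: 29/30 = 96.67%.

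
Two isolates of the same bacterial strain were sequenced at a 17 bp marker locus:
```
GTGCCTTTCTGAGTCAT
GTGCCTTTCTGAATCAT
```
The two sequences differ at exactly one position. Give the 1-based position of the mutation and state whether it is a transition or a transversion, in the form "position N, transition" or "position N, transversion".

Position 13 changes G→A. G is a purine and A is a purine, so this is a transition.

position 13, transition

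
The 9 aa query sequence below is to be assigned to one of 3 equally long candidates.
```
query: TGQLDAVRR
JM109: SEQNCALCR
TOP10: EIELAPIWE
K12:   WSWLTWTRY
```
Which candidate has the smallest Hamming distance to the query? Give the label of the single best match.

JM109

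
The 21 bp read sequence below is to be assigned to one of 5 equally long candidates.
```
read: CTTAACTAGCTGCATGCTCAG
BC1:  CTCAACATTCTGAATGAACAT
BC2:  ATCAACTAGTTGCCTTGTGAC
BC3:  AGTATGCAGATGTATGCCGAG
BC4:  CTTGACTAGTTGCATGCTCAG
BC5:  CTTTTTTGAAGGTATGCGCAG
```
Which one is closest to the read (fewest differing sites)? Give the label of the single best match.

BC4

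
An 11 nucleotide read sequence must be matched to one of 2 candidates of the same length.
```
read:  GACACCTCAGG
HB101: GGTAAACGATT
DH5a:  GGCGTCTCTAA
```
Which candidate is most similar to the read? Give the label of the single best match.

DH5a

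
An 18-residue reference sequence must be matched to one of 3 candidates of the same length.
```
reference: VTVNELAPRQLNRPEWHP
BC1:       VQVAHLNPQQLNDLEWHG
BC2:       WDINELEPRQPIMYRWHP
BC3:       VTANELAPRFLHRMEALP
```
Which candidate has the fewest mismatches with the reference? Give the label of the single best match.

BC3

Hamming distances to reference — BC1: 8; BC2: 9; BC3: 6.
Smallest is BC3 with 6 mismatches.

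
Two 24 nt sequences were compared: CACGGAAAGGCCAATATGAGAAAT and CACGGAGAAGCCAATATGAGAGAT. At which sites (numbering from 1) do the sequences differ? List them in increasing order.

7, 9, 22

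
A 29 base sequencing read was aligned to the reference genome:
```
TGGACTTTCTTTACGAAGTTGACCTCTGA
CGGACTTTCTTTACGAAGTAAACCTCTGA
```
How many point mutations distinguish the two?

Comparing position by position, 3 bases differ: 1 (T/C), 20 (T/A), 21 (G/A).

3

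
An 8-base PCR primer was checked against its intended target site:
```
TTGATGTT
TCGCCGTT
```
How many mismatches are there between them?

3

Comparing position by position, 3 bases differ: 2 (T/C), 4 (A/C), 5 (T/C).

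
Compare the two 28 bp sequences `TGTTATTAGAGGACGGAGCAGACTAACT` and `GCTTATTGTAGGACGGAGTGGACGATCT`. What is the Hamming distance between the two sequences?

8

The sequences differ at sites 1, 2, 8, 9, 19, 20, 24, 26 (1-based) — 8 in total.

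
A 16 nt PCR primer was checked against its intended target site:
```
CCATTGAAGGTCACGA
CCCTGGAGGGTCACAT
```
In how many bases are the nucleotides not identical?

5

Comparing position by position, 5 bases differ: 3 (A/C), 5 (T/G), 8 (A/G), 15 (G/A), 16 (A/T).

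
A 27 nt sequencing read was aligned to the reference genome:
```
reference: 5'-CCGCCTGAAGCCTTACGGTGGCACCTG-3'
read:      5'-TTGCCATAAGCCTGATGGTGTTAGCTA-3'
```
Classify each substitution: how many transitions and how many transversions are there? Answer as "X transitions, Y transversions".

5 transitions, 5 transversions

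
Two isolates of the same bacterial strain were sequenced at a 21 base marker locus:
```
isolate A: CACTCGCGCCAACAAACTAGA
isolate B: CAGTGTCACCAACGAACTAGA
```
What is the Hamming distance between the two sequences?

5

Mismatches (1-based): base 3: C→G; base 5: C→G; base 6: G→T; base 8: G→A; base 14: A→G.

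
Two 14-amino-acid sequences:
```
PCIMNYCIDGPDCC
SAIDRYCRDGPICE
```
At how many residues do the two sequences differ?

The sequences differ at residues 1, 2, 4, 5, 8, 12, 14 (1-based) — 7 in total.

7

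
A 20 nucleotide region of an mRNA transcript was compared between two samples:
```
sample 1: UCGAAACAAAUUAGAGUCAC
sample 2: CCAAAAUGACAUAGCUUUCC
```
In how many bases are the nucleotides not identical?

Comparing position by position, 10 bases differ: 1 (U/C), 3 (G/A), 7 (C/U), 8 (A/G), 10 (A/C), 11 (U/A), 15 (A/C), 16 (G/U), 18 (C/U), 19 (A/C).

10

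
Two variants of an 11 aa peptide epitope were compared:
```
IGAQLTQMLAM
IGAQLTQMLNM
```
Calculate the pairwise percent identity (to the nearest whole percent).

Mismatch at position 10 (1-based): 1 of 11.
Identical positions: 10/11 = 90.91% → 91%.

91%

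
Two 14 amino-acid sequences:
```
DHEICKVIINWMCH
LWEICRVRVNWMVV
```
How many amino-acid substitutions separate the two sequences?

Mismatches (1-based): position 1: D→L; position 2: H→W; position 6: K→R; position 8: I→R; position 9: I→V; position 13: C→V; position 14: H→V.

7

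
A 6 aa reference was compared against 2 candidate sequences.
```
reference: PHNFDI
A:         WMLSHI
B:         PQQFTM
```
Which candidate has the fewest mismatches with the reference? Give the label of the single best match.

B

A differs at 5 residues; B differs at 4 residues. The closest is B.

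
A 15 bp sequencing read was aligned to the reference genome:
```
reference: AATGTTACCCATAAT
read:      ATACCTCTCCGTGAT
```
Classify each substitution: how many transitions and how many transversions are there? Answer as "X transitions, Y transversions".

Transitions (purine↔purine or pyrimidine↔pyrimidine): 5 T→C, 8 C→T, 11 A→G, 13 A→G.
Transversions (purine↔pyrimidine): 2 A→T, 3 T→A, 4 G→C, 7 A→C.

4 transitions, 4 transversions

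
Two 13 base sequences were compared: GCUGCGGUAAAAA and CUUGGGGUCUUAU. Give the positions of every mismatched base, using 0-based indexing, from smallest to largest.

0, 1, 4, 8, 9, 10, 12

Differences at position 0 (G→C), position 1 (C→U), position 4 (C→G), position 8 (A→C), position 9 (A→U), position 10 (A→U), position 12 (A→U).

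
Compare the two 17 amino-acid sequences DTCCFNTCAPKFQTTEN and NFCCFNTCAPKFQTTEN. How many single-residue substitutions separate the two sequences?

Mismatches (1-based): residue 1: D→N; residue 2: T→F.

2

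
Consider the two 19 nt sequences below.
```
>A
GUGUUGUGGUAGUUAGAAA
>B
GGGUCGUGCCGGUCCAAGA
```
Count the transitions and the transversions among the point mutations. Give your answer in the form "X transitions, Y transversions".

Mismatches (1-based):
position 2: U→G (pyrimidine→purine, transversion)
position 5: U→C (pyrimidine→pyrimidine, transition)
position 9: G→C (purine→pyrimidine, transversion)
position 10: U→C (pyrimidine→pyrimidine, transition)
position 11: A→G (purine→purine, transition)
position 14: U→C (pyrimidine→pyrimidine, transition)
position 15: A→C (purine→pyrimidine, transversion)
position 16: G→A (purine→purine, transition)
position 18: A→G (purine→purine, transition)

6 transitions, 3 transversions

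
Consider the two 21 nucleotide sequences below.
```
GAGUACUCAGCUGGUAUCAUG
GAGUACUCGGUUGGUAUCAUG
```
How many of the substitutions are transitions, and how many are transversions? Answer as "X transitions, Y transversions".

Mismatches (1-based):
position 9: A→G (purine→purine, transition)
position 11: C→U (pyrimidine→pyrimidine, transition)

2 transitions, 0 transversions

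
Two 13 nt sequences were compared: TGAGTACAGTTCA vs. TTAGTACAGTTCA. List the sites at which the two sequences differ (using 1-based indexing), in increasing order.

Scanning 1-based: 2: G/T.

2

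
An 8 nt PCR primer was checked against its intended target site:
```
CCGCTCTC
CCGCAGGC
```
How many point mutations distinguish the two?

3

Mismatches (1-based): base 5: T→A; base 6: C→G; base 7: T→G.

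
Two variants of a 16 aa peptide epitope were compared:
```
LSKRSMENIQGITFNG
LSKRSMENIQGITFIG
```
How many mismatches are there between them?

The sequences differ at positions 15 (1-based) — 1 in total.

1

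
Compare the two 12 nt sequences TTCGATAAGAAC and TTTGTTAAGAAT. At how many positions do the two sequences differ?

3

Mismatches (1-based): position 3: C→T; position 5: A→T; position 12: C→T.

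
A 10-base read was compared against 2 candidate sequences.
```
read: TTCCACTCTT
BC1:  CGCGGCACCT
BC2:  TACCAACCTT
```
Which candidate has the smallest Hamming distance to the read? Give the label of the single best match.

BC1 differs at 6 sites; BC2 differs at 3 sites. The closest is BC2.

BC2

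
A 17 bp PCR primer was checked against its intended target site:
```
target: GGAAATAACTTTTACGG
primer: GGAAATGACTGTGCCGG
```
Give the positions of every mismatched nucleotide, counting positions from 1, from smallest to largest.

Scanning 1-based: 7: A/G; 11: T/G; 13: T/G; 14: A/C.

7, 11, 13, 14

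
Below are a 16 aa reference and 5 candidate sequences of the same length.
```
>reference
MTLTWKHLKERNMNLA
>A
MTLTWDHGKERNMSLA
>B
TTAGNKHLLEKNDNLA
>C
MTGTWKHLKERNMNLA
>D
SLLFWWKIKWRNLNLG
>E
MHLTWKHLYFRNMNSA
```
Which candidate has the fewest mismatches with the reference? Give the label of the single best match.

A differs at 3 positions; B differs at 7 positions; C differs at 1 position; D differs at 9 positions; E differs at 4 positions. The closest is C.

C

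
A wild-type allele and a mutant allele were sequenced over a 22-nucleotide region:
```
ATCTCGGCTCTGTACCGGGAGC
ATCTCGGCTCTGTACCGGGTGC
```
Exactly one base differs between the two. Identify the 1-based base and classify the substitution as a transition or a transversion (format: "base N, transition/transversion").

base 20, transversion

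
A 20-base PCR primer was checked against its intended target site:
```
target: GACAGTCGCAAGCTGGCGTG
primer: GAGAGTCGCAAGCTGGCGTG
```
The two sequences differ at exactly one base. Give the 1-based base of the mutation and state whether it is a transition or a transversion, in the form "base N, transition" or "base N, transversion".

base 3, transversion

Base 3 changes C→G. C is a pyrimidine and G is a purine, so this is a transversion.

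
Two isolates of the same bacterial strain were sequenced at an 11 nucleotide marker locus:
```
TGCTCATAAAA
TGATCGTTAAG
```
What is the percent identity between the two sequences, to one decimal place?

63.6%

4 positions differ (3, 6, 8, 11), so 7 of 11 match: 7/11 = 63.64%.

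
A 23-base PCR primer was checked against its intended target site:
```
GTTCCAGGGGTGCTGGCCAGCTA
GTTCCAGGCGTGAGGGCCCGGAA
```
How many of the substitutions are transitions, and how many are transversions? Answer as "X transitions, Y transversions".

Mismatches (1-based):
position 9: G→C (purine→pyrimidine, transversion)
position 13: C→A (pyrimidine→purine, transversion)
position 14: T→G (pyrimidine→purine, transversion)
position 19: A→C (purine→pyrimidine, transversion)
position 21: C→G (pyrimidine→purine, transversion)
position 22: T→A (pyrimidine→purine, transversion)

0 transitions, 6 transversions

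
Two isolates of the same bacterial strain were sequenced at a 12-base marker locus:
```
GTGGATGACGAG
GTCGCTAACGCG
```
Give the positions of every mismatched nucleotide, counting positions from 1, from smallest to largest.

Differences at position 3 (G→C), position 5 (A→C), position 7 (G→A), position 11 (A→C).

3, 5, 7, 11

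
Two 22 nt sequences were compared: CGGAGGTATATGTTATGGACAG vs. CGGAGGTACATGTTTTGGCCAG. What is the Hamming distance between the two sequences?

3

Comparing position by position, 3 sites differ: 9 (T/C), 15 (A/T), 19 (A/C).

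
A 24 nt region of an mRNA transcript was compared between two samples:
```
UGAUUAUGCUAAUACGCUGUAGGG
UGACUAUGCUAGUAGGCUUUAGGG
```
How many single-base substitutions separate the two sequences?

Comparing position by position, 4 positions differ: 4 (U/C), 12 (A/G), 15 (C/G), 19 (G/U).

4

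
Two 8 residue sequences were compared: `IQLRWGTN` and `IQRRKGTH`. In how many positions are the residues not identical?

Comparing position by position, 3 positions differ: 3 (L/R), 5 (W/K), 8 (N/H).

3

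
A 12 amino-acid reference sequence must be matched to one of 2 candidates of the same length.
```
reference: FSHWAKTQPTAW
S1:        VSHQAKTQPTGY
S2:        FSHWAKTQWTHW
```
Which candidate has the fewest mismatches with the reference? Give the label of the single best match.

S2

S1 differs at 4 positions; S2 differs at 2 positions. The closest is S2.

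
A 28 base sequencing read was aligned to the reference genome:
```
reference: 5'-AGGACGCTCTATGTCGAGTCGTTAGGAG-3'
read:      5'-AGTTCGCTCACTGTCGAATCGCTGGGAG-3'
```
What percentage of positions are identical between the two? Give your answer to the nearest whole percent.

Mismatches at positions 3, 4, 10, 11, 18, 22, 24 (1-based): 7 of 28.
Identical positions: 21/28 = 75% → 75%.

75%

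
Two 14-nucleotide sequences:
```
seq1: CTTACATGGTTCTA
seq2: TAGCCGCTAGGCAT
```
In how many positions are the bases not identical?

12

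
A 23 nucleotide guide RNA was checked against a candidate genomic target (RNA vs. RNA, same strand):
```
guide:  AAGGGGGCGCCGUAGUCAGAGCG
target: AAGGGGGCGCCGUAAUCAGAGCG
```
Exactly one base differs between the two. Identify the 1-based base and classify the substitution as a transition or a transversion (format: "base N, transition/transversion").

base 15, transition

Base 15 changes G→A. G is a purine and A is a purine, so this is a transition.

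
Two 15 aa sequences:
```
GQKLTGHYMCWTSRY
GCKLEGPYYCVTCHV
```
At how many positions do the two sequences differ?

8

Comparing position by position, 8 positions differ: 2 (Q/C), 5 (T/E), 7 (H/P), 9 (M/Y), 11 (W/V), 13 (S/C), 14 (R/H), 15 (Y/V).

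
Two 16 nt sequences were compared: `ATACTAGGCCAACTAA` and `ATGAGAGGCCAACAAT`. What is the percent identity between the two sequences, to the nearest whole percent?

5 positions differ (3, 4, 5, 14, 16), so 11 of 16 match: 11/16 = 68.75%.

69%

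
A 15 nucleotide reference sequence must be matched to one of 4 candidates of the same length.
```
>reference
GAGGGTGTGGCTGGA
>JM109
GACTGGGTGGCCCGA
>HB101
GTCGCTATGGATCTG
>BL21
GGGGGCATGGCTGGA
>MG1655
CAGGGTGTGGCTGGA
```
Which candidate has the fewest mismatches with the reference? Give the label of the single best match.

Hamming distances to reference — JM109: 5; HB101: 8; BL21: 3; MG1655: 1.
Smallest is MG1655 with 1 mismatch.

MG1655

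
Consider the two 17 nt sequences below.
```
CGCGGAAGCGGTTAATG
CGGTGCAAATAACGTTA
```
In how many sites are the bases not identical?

12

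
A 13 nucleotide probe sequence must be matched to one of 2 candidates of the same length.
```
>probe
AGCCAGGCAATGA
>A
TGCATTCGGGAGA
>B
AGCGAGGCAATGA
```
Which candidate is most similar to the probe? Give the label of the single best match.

B

Hamming distances to probe — A: 9; B: 1.
Smallest is B with 1 mismatch.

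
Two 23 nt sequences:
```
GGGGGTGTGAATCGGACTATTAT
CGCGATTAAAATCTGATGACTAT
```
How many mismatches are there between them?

The sequences differ at bases 1, 3, 5, 7, 8, 9, 14, 17, 18, 20 (1-based) — 10 in total.

10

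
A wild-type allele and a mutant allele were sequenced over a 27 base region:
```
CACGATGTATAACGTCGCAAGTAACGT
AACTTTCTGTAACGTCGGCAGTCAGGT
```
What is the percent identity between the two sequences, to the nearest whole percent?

67%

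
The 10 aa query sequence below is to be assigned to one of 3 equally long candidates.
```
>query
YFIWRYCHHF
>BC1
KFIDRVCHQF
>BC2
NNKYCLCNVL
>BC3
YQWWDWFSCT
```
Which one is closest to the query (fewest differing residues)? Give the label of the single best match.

BC1 differs at 4 residues; BC2 differs at 9 residues; BC3 differs at 8 residues. The closest is BC1.

BC1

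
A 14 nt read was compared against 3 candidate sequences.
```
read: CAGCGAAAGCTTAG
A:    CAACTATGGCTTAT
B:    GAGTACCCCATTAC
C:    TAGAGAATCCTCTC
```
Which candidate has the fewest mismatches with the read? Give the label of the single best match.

Hamming distances to read — A: 5; B: 9; C: 7.
Smallest is A with 5 mismatches.

A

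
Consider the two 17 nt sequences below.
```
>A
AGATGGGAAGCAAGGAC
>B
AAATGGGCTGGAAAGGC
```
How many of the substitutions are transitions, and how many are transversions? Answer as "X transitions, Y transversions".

3 transitions, 3 transversions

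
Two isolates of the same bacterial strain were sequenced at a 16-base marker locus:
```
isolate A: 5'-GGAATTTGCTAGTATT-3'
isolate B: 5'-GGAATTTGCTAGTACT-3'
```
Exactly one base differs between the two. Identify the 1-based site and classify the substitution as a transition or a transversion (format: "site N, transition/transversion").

Site 15 changes T→C. T is a pyrimidine and C is a pyrimidine, so this is a transition.

site 15, transition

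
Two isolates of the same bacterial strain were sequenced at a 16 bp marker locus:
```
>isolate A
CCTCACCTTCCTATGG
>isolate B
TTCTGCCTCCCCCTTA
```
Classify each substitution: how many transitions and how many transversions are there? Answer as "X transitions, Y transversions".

Transitions (purine↔purine or pyrimidine↔pyrimidine): 1 C→T, 2 C→T, 3 T→C, 4 C→T, 5 A→G, 9 T→C, 12 T→C, 16 G→A.
Transversions (purine↔pyrimidine): 13 A→C, 15 G→T.

8 transitions, 2 transversions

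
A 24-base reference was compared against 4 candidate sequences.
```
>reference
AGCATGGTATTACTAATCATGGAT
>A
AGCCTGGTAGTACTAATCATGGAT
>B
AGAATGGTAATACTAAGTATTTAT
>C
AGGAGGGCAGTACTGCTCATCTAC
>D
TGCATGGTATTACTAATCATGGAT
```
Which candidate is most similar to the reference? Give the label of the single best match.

A differs at 2 bases; B differs at 6 bases; C differs at 9 bases; D differs at 1 base. The closest is D.

D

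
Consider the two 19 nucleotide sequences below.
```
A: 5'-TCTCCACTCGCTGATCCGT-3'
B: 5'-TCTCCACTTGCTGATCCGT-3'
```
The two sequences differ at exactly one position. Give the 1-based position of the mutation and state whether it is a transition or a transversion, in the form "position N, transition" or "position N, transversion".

position 9, transition

The sequences differ only at position 9: C→T (pyrimidine→pyrimidine), a transition.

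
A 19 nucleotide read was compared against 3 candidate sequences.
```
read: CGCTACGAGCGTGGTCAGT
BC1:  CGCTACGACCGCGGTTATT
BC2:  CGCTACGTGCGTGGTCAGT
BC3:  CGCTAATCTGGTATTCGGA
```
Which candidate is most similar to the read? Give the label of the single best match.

BC1 differs at 4 bases; BC2 differs at 1 base; BC3 differs at 9 bases. The closest is BC2.

BC2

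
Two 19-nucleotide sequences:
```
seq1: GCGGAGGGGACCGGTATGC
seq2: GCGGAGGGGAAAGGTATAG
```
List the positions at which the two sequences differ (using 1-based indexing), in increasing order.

Scanning 1-based: 11: C/A; 12: C/A; 18: G/A; 19: C/G.

11, 12, 18, 19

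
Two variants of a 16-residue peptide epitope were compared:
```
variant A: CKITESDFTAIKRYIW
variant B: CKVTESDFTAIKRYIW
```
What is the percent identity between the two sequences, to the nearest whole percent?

94%

Mismatch at position 3 (1-based): 1 of 16.
Identical positions: 15/16 = 93.75% → 94%.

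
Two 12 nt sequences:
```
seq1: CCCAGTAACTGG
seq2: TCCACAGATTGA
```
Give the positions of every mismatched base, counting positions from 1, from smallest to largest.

1, 5, 6, 7, 9, 12

Differences at position 1 (C→T), position 5 (G→C), position 6 (T→A), position 7 (A→G), position 9 (C→T), position 12 (G→A).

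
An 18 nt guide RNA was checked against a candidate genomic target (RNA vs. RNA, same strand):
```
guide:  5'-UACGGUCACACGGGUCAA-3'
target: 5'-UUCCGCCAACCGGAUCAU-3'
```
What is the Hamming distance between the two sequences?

7

The sequences differ at positions 2, 4, 6, 9, 10, 14, 18 (1-based) — 7 in total.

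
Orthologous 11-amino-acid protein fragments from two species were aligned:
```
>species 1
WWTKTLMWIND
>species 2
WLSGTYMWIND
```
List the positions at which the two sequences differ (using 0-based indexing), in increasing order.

Scanning 0-based: 1: W/L; 2: T/S; 3: K/G; 5: L/Y.

1, 2, 3, 5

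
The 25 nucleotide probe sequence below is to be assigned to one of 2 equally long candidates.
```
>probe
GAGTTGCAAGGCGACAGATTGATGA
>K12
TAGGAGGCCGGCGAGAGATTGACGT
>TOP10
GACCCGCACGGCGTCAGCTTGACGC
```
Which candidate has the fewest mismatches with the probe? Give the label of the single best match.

K12 differs at 9 bases; TOP10 differs at 8 bases. The closest is TOP10.

TOP10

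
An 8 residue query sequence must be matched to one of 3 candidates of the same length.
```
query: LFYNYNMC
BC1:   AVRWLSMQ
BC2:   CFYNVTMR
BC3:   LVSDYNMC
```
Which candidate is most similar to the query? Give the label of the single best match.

BC1 differs at 7 positions; BC2 differs at 4 positions; BC3 differs at 3 positions. The closest is BC3.

BC3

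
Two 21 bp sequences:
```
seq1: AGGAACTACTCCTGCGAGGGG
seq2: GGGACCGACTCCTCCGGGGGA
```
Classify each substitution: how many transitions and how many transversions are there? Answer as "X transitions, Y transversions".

Mismatches (1-based):
base 1: A→G (purine→purine, transition)
base 5: A→C (purine→pyrimidine, transversion)
base 7: T→G (pyrimidine→purine, transversion)
base 14: G→C (purine→pyrimidine, transversion)
base 17: A→G (purine→purine, transition)
base 21: G→A (purine→purine, transition)

3 transitions, 3 transversions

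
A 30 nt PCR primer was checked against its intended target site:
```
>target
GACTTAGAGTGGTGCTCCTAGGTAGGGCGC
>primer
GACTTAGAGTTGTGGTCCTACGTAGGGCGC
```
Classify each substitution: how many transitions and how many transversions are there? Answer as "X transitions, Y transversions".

0 transitions, 3 transversions

Mismatches (1-based):
site 11: G→T (purine→pyrimidine, transversion)
site 15: C→G (pyrimidine→purine, transversion)
site 21: G→C (purine→pyrimidine, transversion)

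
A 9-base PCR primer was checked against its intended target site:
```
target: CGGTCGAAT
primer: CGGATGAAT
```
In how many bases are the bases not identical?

The sequences differ at bases 4, 5 (1-based) — 2 in total.

2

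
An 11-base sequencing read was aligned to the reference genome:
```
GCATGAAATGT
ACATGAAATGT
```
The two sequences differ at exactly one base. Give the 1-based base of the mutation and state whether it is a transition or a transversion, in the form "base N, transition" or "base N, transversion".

base 1, transition

Base 1 changes G→A. G is a purine and A is a purine, so this is a transition.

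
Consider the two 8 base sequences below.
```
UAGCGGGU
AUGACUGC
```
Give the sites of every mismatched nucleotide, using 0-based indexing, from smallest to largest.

0, 1, 3, 4, 5, 7

Differences at site 0 (U→A), site 1 (A→U), site 3 (C→A), site 4 (G→C), site 5 (G→U), site 7 (U→C).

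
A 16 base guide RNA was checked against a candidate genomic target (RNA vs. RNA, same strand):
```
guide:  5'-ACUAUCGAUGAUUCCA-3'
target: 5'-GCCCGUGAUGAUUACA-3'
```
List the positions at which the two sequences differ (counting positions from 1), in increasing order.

1, 3, 4, 5, 6, 14

Scanning 1-based: 1: A/G; 3: U/C; 4: A/C; 5: U/G; 6: C/U; 14: C/A.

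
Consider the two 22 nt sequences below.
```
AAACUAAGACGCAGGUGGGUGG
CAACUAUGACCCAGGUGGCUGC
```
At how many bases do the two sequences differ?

5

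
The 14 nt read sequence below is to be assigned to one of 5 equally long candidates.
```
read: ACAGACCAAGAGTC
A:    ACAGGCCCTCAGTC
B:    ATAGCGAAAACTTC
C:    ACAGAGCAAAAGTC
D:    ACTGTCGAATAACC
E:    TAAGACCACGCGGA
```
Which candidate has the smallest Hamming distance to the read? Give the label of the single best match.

Hamming distances to read — A: 4; B: 7; C: 2; D: 6; E: 6.
Smallest is C with 2 mismatches.

C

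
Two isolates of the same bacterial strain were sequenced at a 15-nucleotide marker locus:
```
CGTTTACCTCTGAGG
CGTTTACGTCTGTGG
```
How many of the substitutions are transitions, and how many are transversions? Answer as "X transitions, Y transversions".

0 transitions, 2 transversions

Transitions (purine↔purine or pyrimidine↔pyrimidine): none.
Transversions (purine↔pyrimidine): 8 C→G, 13 A→T.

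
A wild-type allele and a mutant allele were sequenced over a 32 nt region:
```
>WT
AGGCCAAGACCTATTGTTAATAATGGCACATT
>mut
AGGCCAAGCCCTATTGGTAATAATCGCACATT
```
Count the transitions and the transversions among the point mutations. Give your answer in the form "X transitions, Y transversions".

0 transitions, 3 transversions

Mismatches (1-based):
base 9: A→C (purine→pyrimidine, transversion)
base 17: T→G (pyrimidine→purine, transversion)
base 25: G→C (purine→pyrimidine, transversion)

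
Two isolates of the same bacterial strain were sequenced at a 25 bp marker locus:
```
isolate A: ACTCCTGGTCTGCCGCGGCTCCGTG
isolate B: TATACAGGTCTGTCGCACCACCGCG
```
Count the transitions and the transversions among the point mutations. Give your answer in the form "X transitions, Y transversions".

3 transitions, 6 transversions

Mismatches (1-based):
position 1: A→T (purine→pyrimidine, transversion)
position 2: C→A (pyrimidine→purine, transversion)
position 4: C→A (pyrimidine→purine, transversion)
position 6: T→A (pyrimidine→purine, transversion)
position 13: C→T (pyrimidine→pyrimidine, transition)
position 17: G→A (purine→purine, transition)
position 18: G→C (purine→pyrimidine, transversion)
position 20: T→A (pyrimidine→purine, transversion)
position 24: T→C (pyrimidine→pyrimidine, transition)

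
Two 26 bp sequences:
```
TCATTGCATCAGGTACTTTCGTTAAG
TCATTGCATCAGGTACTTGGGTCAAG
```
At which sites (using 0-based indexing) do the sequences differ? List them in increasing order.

18, 19, 22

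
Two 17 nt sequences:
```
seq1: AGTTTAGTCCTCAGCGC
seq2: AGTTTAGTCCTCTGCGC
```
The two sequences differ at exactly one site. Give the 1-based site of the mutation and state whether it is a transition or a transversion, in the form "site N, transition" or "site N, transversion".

site 13, transversion

Site 13 changes A→T. A is a purine and T is a pyrimidine, so this is a transversion.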